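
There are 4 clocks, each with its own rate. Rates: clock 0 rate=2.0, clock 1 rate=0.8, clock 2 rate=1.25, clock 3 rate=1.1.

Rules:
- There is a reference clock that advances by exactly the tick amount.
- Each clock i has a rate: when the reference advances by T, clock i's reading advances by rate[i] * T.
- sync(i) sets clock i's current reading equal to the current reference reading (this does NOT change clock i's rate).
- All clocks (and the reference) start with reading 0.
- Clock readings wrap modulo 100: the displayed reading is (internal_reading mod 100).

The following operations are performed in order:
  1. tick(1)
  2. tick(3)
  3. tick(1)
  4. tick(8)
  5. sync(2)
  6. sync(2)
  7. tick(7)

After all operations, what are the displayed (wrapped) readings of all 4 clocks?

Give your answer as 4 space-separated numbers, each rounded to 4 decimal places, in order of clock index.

Answer: 40.0000 16.0000 21.7500 22.0000

Derivation:
After op 1 tick(1): ref=1.0000 raw=[2.0000 0.8000 1.2500 1.1000]
After op 2 tick(3): ref=4.0000 raw=[8.0000 3.2000 5.0000 4.4000]
After op 3 tick(1): ref=5.0000 raw=[10.0000 4.0000 6.2500 5.5000]
After op 4 tick(8): ref=13.0000 raw=[26.0000 10.4000 16.2500 14.3000]
After op 5 sync(2): ref=13.0000 raw=[26.0000 10.4000 13.0000 14.3000]
After op 6 sync(2): ref=13.0000 raw=[26.0000 10.4000 13.0000 14.3000]
After op 7 tick(7): ref=20.0000 raw=[40.0000 16.0000 21.7500 22.0000]
Wrap final raw readings (mod 100): 40.0000 mod 100 = 40.0000; 16.0000 mod 100 = 16.0000; 21.7500 mod 100 = 21.7500; 22.0000 mod 100 = 22.0000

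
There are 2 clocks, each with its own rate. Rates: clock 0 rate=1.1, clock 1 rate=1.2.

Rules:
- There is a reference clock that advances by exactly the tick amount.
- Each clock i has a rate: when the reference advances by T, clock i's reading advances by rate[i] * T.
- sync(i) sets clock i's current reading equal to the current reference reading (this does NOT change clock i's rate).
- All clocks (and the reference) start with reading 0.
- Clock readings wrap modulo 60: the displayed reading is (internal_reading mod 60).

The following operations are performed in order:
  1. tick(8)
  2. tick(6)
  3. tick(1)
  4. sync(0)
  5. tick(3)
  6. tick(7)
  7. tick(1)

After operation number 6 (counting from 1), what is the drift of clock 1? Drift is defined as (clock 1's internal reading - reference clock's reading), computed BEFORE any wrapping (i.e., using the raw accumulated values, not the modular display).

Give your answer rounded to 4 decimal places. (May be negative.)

Answer: 5.0000

Derivation:
After op 1 tick(8): ref=8.0000 raw=[8.8000 9.6000]
After op 2 tick(6): ref=14.0000 raw=[15.4000 16.8000]
After op 3 tick(1): ref=15.0000 raw=[16.5000 18.0000]
After op 4 sync(0): ref=15.0000 raw=[15.0000 18.0000]
After op 5 tick(3): ref=18.0000 raw=[18.3000 21.6000]
After op 6 tick(7): ref=25.0000 raw=[26.0000 30.0000]
Drift of clock 1 after op 6: 30.0000 - 25.0000 = 5.0000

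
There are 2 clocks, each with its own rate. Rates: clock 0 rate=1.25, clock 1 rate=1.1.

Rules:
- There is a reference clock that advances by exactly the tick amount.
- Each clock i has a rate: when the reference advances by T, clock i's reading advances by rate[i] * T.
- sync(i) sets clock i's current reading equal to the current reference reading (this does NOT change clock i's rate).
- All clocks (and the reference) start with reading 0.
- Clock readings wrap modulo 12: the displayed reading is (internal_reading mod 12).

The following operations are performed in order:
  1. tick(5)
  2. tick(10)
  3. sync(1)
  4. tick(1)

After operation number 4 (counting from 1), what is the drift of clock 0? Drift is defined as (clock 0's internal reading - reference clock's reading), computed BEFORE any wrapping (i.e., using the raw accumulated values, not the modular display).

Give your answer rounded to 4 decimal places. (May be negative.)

Answer: 4.0000

Derivation:
After op 1 tick(5): ref=5.0000 raw=[6.2500 5.5000]
After op 2 tick(10): ref=15.0000 raw=[18.7500 16.5000]
After op 3 sync(1): ref=15.0000 raw=[18.7500 15.0000]
After op 4 tick(1): ref=16.0000 raw=[20.0000 16.1000]
Drift of clock 0 after op 4: 20.0000 - 16.0000 = 4.0000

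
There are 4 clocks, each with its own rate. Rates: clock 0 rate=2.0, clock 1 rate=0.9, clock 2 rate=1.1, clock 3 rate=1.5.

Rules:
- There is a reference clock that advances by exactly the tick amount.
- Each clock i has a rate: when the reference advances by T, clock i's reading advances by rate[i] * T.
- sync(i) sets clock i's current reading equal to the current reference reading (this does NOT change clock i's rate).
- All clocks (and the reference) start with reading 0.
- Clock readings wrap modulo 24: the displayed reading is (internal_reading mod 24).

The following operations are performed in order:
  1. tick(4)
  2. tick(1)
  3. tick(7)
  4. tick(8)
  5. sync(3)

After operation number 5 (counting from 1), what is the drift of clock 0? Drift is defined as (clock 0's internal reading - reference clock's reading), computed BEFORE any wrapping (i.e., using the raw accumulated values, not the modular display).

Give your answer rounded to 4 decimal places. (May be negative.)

After op 1 tick(4): ref=4.0000 raw=[8.0000 3.6000 4.4000 6.0000]
After op 2 tick(1): ref=5.0000 raw=[10.0000 4.5000 5.5000 7.5000]
After op 3 tick(7): ref=12.0000 raw=[24.0000 10.8000 13.2000 18.0000]
After op 4 tick(8): ref=20.0000 raw=[40.0000 18.0000 22.0000 30.0000]
After op 5 sync(3): ref=20.0000 raw=[40.0000 18.0000 22.0000 20.0000]
Drift of clock 0 after op 5: 40.0000 - 20.0000 = 20.0000

Answer: 20.0000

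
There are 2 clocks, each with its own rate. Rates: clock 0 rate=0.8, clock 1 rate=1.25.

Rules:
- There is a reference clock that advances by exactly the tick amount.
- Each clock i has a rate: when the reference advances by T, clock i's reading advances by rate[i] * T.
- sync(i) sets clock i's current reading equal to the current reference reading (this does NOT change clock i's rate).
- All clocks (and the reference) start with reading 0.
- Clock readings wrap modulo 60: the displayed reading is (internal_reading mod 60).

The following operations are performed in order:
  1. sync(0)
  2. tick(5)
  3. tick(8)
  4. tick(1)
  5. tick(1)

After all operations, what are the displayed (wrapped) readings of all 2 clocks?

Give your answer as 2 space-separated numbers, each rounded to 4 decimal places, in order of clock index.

After op 1 sync(0): ref=0.0000 raw=[0.0000 0.0000]
After op 2 tick(5): ref=5.0000 raw=[4.0000 6.2500]
After op 3 tick(8): ref=13.0000 raw=[10.4000 16.2500]
After op 4 tick(1): ref=14.0000 raw=[11.2000 17.5000]
After op 5 tick(1): ref=15.0000 raw=[12.0000 18.7500]
Wrap final raw readings (mod 60): 12.0000 mod 60 = 12.0000; 18.7500 mod 60 = 18.7500

Answer: 12.0000 18.7500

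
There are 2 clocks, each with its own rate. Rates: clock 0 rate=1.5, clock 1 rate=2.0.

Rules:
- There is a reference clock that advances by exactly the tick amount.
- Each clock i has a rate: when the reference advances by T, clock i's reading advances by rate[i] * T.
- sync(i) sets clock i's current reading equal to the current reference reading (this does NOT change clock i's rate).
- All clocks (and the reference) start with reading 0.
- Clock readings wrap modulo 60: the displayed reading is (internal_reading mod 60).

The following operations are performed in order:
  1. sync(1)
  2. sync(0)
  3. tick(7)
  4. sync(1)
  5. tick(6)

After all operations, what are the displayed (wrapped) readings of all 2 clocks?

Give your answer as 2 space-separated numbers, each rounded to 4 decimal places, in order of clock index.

After op 1 sync(1): ref=0.0000 raw=[0.0000 0.0000]
After op 2 sync(0): ref=0.0000 raw=[0.0000 0.0000]
After op 3 tick(7): ref=7.0000 raw=[10.5000 14.0000]
After op 4 sync(1): ref=7.0000 raw=[10.5000 7.0000]
After op 5 tick(6): ref=13.0000 raw=[19.5000 19.0000]
Wrap final raw readings (mod 60): 19.5000 mod 60 = 19.5000; 19.0000 mod 60 = 19.0000

Answer: 19.5000 19.0000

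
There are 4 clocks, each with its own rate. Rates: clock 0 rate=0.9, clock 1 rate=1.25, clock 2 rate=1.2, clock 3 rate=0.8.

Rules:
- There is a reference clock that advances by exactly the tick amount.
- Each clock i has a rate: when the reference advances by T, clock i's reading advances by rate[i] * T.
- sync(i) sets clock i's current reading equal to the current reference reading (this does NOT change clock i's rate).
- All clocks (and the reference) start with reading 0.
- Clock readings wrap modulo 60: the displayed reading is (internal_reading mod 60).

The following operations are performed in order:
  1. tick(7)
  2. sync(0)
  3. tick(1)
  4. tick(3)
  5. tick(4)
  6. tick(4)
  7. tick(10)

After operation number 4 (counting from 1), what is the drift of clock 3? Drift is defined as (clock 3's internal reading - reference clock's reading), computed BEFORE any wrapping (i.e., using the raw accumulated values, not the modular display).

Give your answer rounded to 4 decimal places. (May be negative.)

After op 1 tick(7): ref=7.0000 raw=[6.3000 8.7500 8.4000 5.6000]
After op 2 sync(0): ref=7.0000 raw=[7.0000 8.7500 8.4000 5.6000]
After op 3 tick(1): ref=8.0000 raw=[7.9000 10.0000 9.6000 6.4000]
After op 4 tick(3): ref=11.0000 raw=[10.6000 13.7500 13.2000 8.8000]
Drift of clock 3 after op 4: 8.8000 - 11.0000 = -2.2000

Answer: -2.2000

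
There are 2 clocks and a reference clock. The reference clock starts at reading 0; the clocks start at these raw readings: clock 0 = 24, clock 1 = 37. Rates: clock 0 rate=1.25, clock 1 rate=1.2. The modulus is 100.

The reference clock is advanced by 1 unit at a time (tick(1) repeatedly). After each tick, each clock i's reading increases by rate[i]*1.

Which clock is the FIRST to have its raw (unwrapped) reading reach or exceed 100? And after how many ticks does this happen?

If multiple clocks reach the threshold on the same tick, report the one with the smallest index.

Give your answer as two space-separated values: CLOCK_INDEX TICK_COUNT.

clock 0: start=24, rate=1.25, needs 100-24 = 76; ticks = ceil(76/1.25) = ceil(60.8000) = 61; reading at tick 61 = 24 + 1.25*61 = 100.2500
clock 1: start=37, rate=1.2, needs 100-37 = 63; ticks = ceil(63/1.2) = ceil(52.5000) = 53; reading at tick 53 = 37 + 1.2*53 = 100.6000
Minimum tick count = 53; winners = [1]; smallest index = 1

Answer: 1 53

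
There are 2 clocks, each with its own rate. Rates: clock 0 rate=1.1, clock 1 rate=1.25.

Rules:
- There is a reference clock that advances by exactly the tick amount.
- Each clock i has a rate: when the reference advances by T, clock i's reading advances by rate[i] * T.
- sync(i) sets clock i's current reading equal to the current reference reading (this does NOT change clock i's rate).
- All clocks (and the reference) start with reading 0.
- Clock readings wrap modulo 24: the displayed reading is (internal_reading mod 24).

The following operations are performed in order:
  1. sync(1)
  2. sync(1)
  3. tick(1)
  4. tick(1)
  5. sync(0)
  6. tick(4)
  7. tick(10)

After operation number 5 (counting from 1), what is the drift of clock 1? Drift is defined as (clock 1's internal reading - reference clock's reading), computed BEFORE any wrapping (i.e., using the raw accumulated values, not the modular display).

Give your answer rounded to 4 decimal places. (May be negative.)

Answer: 0.5000

Derivation:
After op 1 sync(1): ref=0.0000 raw=[0.0000 0.0000]
After op 2 sync(1): ref=0.0000 raw=[0.0000 0.0000]
After op 3 tick(1): ref=1.0000 raw=[1.1000 1.2500]
After op 4 tick(1): ref=2.0000 raw=[2.2000 2.5000]
After op 5 sync(0): ref=2.0000 raw=[2.0000 2.5000]
Drift of clock 1 after op 5: 2.5000 - 2.0000 = 0.5000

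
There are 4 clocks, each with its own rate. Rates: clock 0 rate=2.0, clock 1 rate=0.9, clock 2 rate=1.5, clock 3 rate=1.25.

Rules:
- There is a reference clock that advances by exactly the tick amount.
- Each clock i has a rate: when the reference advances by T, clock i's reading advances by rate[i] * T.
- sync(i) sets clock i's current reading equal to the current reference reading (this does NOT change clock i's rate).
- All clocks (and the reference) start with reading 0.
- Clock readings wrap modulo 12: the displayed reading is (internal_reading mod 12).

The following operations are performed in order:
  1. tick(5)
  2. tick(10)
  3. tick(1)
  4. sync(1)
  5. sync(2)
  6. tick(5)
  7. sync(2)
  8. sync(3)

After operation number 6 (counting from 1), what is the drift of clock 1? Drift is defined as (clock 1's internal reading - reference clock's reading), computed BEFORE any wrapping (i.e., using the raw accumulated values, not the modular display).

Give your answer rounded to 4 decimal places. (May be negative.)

After op 1 tick(5): ref=5.0000 raw=[10.0000 4.5000 7.5000 6.2500]
After op 2 tick(10): ref=15.0000 raw=[30.0000 13.5000 22.5000 18.7500]
After op 3 tick(1): ref=16.0000 raw=[32.0000 14.4000 24.0000 20.0000]
After op 4 sync(1): ref=16.0000 raw=[32.0000 16.0000 24.0000 20.0000]
After op 5 sync(2): ref=16.0000 raw=[32.0000 16.0000 16.0000 20.0000]
After op 6 tick(5): ref=21.0000 raw=[42.0000 20.5000 23.5000 26.2500]
Drift of clock 1 after op 6: 20.5000 - 21.0000 = -0.5000

Answer: -0.5000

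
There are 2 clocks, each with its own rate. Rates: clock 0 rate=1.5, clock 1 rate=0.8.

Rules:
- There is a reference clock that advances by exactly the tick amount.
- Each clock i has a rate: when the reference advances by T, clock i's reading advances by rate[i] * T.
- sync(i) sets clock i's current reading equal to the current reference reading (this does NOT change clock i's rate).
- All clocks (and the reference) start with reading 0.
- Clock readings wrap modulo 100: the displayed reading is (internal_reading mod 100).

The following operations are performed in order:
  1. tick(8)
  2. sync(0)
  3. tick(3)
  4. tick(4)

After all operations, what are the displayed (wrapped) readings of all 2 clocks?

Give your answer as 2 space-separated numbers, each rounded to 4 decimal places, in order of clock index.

After op 1 tick(8): ref=8.0000 raw=[12.0000 6.4000]
After op 2 sync(0): ref=8.0000 raw=[8.0000 6.4000]
After op 3 tick(3): ref=11.0000 raw=[12.5000 8.8000]
After op 4 tick(4): ref=15.0000 raw=[18.5000 12.0000]
Wrap final raw readings (mod 100): 18.5000 mod 100 = 18.5000; 12.0000 mod 100 = 12.0000

Answer: 18.5000 12.0000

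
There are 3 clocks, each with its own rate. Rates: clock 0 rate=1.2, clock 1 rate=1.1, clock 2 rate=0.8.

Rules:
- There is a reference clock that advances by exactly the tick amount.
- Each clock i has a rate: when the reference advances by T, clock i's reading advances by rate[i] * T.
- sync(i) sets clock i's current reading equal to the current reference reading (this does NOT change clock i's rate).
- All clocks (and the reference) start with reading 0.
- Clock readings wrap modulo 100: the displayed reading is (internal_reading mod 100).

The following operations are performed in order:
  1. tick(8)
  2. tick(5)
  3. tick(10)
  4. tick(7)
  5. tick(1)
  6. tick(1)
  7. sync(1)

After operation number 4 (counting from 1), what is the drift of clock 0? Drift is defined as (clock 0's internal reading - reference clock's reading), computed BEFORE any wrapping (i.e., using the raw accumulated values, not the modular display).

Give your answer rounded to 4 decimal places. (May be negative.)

Answer: 6.0000

Derivation:
After op 1 tick(8): ref=8.0000 raw=[9.6000 8.8000 6.4000]
After op 2 tick(5): ref=13.0000 raw=[15.6000 14.3000 10.4000]
After op 3 tick(10): ref=23.0000 raw=[27.6000 25.3000 18.4000]
After op 4 tick(7): ref=30.0000 raw=[36.0000 33.0000 24.0000]
Drift of clock 0 after op 4: 36.0000 - 30.0000 = 6.0000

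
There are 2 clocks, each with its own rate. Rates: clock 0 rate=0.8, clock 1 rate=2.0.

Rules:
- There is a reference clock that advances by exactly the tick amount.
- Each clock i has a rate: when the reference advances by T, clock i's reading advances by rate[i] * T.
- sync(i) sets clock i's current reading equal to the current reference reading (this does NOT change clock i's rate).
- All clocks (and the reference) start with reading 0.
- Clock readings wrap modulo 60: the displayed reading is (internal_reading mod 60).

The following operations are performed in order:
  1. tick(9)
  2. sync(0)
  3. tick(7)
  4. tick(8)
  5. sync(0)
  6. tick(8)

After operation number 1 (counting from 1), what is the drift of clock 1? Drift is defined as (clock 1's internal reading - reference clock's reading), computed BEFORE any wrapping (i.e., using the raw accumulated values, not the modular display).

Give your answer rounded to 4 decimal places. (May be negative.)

After op 1 tick(9): ref=9.0000 raw=[7.2000 18.0000]
Drift of clock 1 after op 1: 18.0000 - 9.0000 = 9.0000

Answer: 9.0000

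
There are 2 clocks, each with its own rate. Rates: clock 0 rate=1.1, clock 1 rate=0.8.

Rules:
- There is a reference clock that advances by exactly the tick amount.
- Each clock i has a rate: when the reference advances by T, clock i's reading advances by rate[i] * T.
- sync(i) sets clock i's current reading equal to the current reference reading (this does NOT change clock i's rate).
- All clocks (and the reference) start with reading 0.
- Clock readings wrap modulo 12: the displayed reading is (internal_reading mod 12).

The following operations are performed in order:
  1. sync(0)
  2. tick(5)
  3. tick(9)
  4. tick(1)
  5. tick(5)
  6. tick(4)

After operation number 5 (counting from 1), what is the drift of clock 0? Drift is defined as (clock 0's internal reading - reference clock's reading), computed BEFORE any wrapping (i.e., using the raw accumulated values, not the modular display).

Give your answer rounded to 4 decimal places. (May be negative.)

After op 1 sync(0): ref=0.0000 raw=[0.0000 0.0000]
After op 2 tick(5): ref=5.0000 raw=[5.5000 4.0000]
After op 3 tick(9): ref=14.0000 raw=[15.4000 11.2000]
After op 4 tick(1): ref=15.0000 raw=[16.5000 12.0000]
After op 5 tick(5): ref=20.0000 raw=[22.0000 16.0000]
Drift of clock 0 after op 5: 22.0000 - 20.0000 = 2.0000

Answer: 2.0000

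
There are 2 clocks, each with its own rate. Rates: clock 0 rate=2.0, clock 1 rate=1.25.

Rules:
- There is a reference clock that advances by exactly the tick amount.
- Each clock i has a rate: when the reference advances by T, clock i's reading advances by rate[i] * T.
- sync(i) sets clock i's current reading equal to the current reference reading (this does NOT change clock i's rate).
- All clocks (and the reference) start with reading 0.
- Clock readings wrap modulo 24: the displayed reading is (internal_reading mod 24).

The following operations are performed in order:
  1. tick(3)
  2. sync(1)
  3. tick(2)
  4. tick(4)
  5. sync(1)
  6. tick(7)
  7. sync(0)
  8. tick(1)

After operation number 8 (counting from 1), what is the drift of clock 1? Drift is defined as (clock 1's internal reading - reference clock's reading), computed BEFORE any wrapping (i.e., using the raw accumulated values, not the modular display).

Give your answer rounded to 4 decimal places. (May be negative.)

After op 1 tick(3): ref=3.0000 raw=[6.0000 3.7500]
After op 2 sync(1): ref=3.0000 raw=[6.0000 3.0000]
After op 3 tick(2): ref=5.0000 raw=[10.0000 5.5000]
After op 4 tick(4): ref=9.0000 raw=[18.0000 10.5000]
After op 5 sync(1): ref=9.0000 raw=[18.0000 9.0000]
After op 6 tick(7): ref=16.0000 raw=[32.0000 17.7500]
After op 7 sync(0): ref=16.0000 raw=[16.0000 17.7500]
After op 8 tick(1): ref=17.0000 raw=[18.0000 19.0000]
Drift of clock 1 after op 8: 19.0000 - 17.0000 = 2.0000

Answer: 2.0000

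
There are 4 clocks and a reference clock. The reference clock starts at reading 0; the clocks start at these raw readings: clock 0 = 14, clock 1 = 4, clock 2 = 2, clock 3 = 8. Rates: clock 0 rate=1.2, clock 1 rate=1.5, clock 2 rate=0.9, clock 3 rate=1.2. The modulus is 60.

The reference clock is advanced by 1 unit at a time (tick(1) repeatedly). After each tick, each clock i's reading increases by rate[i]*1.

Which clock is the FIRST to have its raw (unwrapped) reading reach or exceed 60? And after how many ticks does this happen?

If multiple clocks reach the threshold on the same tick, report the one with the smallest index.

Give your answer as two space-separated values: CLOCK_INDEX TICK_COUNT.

Answer: 1 38

Derivation:
clock 0: start=14, rate=1.2, needs 60-14 = 46; ticks = ceil(46/1.2) = ceil(38.3333) = 39; reading at tick 39 = 14 + 1.2*39 = 60.8000
clock 1: start=4, rate=1.5, needs 60-4 = 56; ticks = ceil(56/1.5) = ceil(37.3333) = 38; reading at tick 38 = 4 + 1.5*38 = 61.0000
clock 2: start=2, rate=0.9, needs 60-2 = 58; ticks = ceil(58/0.9) = ceil(64.4444) = 65; reading at tick 65 = 2 + 0.9*65 = 60.5000
clock 3: start=8, rate=1.2, needs 60-8 = 52; ticks = ceil(52/1.2) = ceil(43.3333) = 44; reading at tick 44 = 8 + 1.2*44 = 60.8000
Minimum tick count = 38; winners = [1]; smallest index = 1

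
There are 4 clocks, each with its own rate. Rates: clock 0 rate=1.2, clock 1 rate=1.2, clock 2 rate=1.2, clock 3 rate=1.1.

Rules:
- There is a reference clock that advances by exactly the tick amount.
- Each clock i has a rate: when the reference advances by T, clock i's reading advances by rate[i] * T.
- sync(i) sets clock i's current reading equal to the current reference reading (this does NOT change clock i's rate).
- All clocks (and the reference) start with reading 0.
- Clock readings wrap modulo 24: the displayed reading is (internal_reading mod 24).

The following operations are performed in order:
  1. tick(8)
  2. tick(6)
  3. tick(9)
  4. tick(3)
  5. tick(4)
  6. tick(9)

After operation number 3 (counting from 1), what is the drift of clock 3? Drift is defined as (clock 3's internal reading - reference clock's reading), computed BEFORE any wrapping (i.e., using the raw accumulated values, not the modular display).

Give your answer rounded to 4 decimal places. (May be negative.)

Answer: 2.3000

Derivation:
After op 1 tick(8): ref=8.0000 raw=[9.6000 9.6000 9.6000 8.8000]
After op 2 tick(6): ref=14.0000 raw=[16.8000 16.8000 16.8000 15.4000]
After op 3 tick(9): ref=23.0000 raw=[27.6000 27.6000 27.6000 25.3000]
Drift of clock 3 after op 3: 25.3000 - 23.0000 = 2.3000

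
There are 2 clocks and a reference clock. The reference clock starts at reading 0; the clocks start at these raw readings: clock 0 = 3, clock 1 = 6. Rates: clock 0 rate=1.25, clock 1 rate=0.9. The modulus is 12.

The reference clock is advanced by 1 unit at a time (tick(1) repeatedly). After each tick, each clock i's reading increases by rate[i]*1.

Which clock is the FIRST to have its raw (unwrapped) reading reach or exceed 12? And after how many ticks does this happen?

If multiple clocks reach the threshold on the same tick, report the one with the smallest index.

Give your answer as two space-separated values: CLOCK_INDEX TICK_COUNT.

clock 0: start=3, rate=1.25, needs 12-3 = 9; ticks = ceil(9/1.25) = ceil(7.2000) = 8; reading at tick 8 = 3 + 1.25*8 = 13.0000
clock 1: start=6, rate=0.9, needs 12-6 = 6; ticks = ceil(6/0.9) = ceil(6.6667) = 7; reading at tick 7 = 6 + 0.9*7 = 12.3000
Minimum tick count = 7; winners = [1]; smallest index = 1

Answer: 1 7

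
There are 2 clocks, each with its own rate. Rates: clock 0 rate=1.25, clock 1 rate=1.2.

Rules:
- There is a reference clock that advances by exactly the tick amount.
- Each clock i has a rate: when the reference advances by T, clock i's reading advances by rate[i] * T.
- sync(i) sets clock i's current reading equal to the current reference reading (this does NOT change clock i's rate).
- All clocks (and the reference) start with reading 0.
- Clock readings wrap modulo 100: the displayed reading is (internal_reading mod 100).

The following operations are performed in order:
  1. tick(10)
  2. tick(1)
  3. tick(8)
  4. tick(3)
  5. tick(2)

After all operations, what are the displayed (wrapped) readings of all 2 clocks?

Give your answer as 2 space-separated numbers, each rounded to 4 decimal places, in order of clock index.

After op 1 tick(10): ref=10.0000 raw=[12.5000 12.0000]
After op 2 tick(1): ref=11.0000 raw=[13.7500 13.2000]
After op 3 tick(8): ref=19.0000 raw=[23.7500 22.8000]
After op 4 tick(3): ref=22.0000 raw=[27.5000 26.4000]
After op 5 tick(2): ref=24.0000 raw=[30.0000 28.8000]
Wrap final raw readings (mod 100): 30.0000 mod 100 = 30.0000; 28.8000 mod 100 = 28.8000

Answer: 30.0000 28.8000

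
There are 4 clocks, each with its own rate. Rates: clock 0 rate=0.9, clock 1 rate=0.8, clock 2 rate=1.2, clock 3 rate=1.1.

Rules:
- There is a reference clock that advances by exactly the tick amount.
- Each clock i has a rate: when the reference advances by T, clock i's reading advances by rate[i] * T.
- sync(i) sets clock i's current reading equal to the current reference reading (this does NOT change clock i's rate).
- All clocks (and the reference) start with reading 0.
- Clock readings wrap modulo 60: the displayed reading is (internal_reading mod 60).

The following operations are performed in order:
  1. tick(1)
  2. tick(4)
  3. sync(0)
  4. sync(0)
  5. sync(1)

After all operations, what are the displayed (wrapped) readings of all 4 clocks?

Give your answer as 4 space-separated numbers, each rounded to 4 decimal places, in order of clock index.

After op 1 tick(1): ref=1.0000 raw=[0.9000 0.8000 1.2000 1.1000]
After op 2 tick(4): ref=5.0000 raw=[4.5000 4.0000 6.0000 5.5000]
After op 3 sync(0): ref=5.0000 raw=[5.0000 4.0000 6.0000 5.5000]
After op 4 sync(0): ref=5.0000 raw=[5.0000 4.0000 6.0000 5.5000]
After op 5 sync(1): ref=5.0000 raw=[5.0000 5.0000 6.0000 5.5000]
Wrap final raw readings (mod 60): 5.0000 mod 60 = 5.0000; 5.0000 mod 60 = 5.0000; 6.0000 mod 60 = 6.0000; 5.5000 mod 60 = 5.5000

Answer: 5.0000 5.0000 6.0000 5.5000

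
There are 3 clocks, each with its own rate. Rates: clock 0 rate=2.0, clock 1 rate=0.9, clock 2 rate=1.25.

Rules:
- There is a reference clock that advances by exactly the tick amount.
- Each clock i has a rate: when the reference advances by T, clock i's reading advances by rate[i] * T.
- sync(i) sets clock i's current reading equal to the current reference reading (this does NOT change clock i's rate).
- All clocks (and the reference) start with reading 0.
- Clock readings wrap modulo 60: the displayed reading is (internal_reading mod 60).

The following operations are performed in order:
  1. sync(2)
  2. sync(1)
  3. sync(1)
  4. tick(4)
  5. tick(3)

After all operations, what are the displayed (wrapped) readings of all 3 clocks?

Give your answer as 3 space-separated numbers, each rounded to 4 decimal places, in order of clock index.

Answer: 14.0000 6.3000 8.7500

Derivation:
After op 1 sync(2): ref=0.0000 raw=[0.0000 0.0000 0.0000]
After op 2 sync(1): ref=0.0000 raw=[0.0000 0.0000 0.0000]
After op 3 sync(1): ref=0.0000 raw=[0.0000 0.0000 0.0000]
After op 4 tick(4): ref=4.0000 raw=[8.0000 3.6000 5.0000]
After op 5 tick(3): ref=7.0000 raw=[14.0000 6.3000 8.7500]
Wrap final raw readings (mod 60): 14.0000 mod 60 = 14.0000; 6.3000 mod 60 = 6.3000; 8.7500 mod 60 = 8.7500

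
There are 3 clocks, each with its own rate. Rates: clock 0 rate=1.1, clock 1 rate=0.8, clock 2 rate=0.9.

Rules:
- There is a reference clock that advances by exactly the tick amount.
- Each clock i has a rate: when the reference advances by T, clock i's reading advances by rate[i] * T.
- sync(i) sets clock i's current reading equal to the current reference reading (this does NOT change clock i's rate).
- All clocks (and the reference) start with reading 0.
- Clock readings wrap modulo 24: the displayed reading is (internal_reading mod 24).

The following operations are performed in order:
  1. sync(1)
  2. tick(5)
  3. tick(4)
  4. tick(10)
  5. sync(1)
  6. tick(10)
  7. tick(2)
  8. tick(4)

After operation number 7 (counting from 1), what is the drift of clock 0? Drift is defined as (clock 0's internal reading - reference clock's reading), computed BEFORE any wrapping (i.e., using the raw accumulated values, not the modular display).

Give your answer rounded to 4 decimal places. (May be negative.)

After op 1 sync(1): ref=0.0000 raw=[0.0000 0.0000 0.0000]
After op 2 tick(5): ref=5.0000 raw=[5.5000 4.0000 4.5000]
After op 3 tick(4): ref=9.0000 raw=[9.9000 7.2000 8.1000]
After op 4 tick(10): ref=19.0000 raw=[20.9000 15.2000 17.1000]
After op 5 sync(1): ref=19.0000 raw=[20.9000 19.0000 17.1000]
After op 6 tick(10): ref=29.0000 raw=[31.9000 27.0000 26.1000]
After op 7 tick(2): ref=31.0000 raw=[34.1000 28.6000 27.9000]
Drift of clock 0 after op 7: 34.1000 - 31.0000 = 3.1000

Answer: 3.1000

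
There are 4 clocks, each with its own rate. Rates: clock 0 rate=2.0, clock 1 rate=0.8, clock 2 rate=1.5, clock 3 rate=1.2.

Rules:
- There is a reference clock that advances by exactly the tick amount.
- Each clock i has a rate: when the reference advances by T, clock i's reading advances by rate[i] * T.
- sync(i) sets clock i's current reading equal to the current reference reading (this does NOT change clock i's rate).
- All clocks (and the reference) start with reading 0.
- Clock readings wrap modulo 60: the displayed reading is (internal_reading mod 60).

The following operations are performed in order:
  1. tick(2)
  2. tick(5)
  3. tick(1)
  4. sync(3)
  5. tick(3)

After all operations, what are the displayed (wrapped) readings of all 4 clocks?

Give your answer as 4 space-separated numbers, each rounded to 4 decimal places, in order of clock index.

Answer: 22.0000 8.8000 16.5000 11.6000

Derivation:
After op 1 tick(2): ref=2.0000 raw=[4.0000 1.6000 3.0000 2.4000]
After op 2 tick(5): ref=7.0000 raw=[14.0000 5.6000 10.5000 8.4000]
After op 3 tick(1): ref=8.0000 raw=[16.0000 6.4000 12.0000 9.6000]
After op 4 sync(3): ref=8.0000 raw=[16.0000 6.4000 12.0000 8.0000]
After op 5 tick(3): ref=11.0000 raw=[22.0000 8.8000 16.5000 11.6000]
Wrap final raw readings (mod 60): 22.0000 mod 60 = 22.0000; 8.8000 mod 60 = 8.8000; 16.5000 mod 60 = 16.5000; 11.6000 mod 60 = 11.6000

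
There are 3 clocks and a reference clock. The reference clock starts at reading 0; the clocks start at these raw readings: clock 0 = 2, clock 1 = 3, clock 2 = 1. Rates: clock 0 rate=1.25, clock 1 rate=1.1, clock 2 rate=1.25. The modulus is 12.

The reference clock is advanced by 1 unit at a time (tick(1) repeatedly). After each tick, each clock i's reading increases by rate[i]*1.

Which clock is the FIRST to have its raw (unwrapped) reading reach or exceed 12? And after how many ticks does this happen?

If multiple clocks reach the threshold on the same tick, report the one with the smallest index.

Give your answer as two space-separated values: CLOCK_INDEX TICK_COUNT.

Answer: 0 8

Derivation:
clock 0: start=2, rate=1.25, needs 12-2 = 10; ticks = ceil(10/1.25) = ceil(8.0000) = 8; reading at tick 8 = 2 + 1.25*8 = 12.0000
clock 1: start=3, rate=1.1, needs 12-3 = 9; ticks = ceil(9/1.1) = ceil(8.1818) = 9; reading at tick 9 = 3 + 1.1*9 = 12.9000
clock 2: start=1, rate=1.25, needs 12-1 = 11; ticks = ceil(11/1.25) = ceil(8.8000) = 9; reading at tick 9 = 1 + 1.25*9 = 12.2500
Minimum tick count = 8; winners = [0]; smallest index = 0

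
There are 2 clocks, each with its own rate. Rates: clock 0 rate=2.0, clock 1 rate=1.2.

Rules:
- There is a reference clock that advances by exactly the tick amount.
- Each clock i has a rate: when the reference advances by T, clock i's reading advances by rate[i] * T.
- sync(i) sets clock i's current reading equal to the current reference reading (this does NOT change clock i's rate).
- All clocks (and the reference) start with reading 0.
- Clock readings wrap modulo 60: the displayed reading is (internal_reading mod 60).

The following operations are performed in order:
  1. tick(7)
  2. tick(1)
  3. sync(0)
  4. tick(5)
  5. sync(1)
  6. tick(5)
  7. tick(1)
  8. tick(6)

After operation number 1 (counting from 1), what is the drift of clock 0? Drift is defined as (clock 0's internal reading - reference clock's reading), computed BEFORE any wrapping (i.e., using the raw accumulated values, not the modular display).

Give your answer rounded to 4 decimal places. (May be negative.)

After op 1 tick(7): ref=7.0000 raw=[14.0000 8.4000]
Drift of clock 0 after op 1: 14.0000 - 7.0000 = 7.0000

Answer: 7.0000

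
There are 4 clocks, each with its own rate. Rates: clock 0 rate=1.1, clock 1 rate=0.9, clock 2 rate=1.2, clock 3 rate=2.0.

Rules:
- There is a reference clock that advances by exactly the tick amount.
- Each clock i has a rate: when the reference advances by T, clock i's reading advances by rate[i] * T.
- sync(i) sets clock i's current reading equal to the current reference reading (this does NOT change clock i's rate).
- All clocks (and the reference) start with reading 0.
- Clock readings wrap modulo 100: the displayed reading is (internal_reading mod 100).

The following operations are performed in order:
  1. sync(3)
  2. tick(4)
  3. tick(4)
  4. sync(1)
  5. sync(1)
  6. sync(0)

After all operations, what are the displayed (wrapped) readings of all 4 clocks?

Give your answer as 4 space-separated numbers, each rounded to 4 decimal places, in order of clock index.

Answer: 8.0000 8.0000 9.6000 16.0000

Derivation:
After op 1 sync(3): ref=0.0000 raw=[0.0000 0.0000 0.0000 0.0000]
After op 2 tick(4): ref=4.0000 raw=[4.4000 3.6000 4.8000 8.0000]
After op 3 tick(4): ref=8.0000 raw=[8.8000 7.2000 9.6000 16.0000]
After op 4 sync(1): ref=8.0000 raw=[8.8000 8.0000 9.6000 16.0000]
After op 5 sync(1): ref=8.0000 raw=[8.8000 8.0000 9.6000 16.0000]
After op 6 sync(0): ref=8.0000 raw=[8.0000 8.0000 9.6000 16.0000]
Wrap final raw readings (mod 100): 8.0000 mod 100 = 8.0000; 8.0000 mod 100 = 8.0000; 9.6000 mod 100 = 9.6000; 16.0000 mod 100 = 16.0000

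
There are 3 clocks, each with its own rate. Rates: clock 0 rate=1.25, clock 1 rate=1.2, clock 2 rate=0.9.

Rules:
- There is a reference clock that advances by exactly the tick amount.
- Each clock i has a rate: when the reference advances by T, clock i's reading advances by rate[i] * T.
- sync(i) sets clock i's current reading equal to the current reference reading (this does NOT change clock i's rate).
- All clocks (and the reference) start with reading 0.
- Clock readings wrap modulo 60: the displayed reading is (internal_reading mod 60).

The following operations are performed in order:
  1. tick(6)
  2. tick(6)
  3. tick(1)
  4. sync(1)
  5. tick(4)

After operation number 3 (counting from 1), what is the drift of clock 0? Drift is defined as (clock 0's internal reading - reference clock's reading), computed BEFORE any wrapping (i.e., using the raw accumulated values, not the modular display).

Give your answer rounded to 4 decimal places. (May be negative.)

Answer: 3.2500

Derivation:
After op 1 tick(6): ref=6.0000 raw=[7.5000 7.2000 5.4000]
After op 2 tick(6): ref=12.0000 raw=[15.0000 14.4000 10.8000]
After op 3 tick(1): ref=13.0000 raw=[16.2500 15.6000 11.7000]
Drift of clock 0 after op 3: 16.2500 - 13.0000 = 3.2500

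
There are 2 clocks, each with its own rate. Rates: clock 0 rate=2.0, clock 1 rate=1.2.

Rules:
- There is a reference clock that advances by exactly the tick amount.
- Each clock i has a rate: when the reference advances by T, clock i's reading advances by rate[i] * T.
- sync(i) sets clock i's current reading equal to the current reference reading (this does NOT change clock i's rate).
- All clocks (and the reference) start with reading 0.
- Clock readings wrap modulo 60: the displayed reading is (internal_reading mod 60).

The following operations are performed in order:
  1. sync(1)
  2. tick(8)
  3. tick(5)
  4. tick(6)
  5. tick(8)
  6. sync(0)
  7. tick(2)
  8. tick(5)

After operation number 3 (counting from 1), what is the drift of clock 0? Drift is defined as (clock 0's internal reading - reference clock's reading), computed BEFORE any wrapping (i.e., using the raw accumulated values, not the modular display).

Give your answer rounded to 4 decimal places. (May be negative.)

After op 1 sync(1): ref=0.0000 raw=[0.0000 0.0000]
After op 2 tick(8): ref=8.0000 raw=[16.0000 9.6000]
After op 3 tick(5): ref=13.0000 raw=[26.0000 15.6000]
Drift of clock 0 after op 3: 26.0000 - 13.0000 = 13.0000

Answer: 13.0000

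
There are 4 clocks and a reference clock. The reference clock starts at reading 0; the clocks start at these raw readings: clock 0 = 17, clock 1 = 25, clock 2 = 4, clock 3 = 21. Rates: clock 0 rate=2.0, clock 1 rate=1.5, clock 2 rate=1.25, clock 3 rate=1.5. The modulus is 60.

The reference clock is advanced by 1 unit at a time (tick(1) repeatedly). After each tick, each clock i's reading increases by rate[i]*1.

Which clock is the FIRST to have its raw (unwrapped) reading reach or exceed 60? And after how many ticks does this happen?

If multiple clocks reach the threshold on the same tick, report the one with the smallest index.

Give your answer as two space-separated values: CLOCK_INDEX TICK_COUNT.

clock 0: start=17, rate=2.0, needs 60-17 = 43; ticks = ceil(43/2.0) = ceil(21.5000) = 22; reading at tick 22 = 17 + 2.0*22 = 61.0000
clock 1: start=25, rate=1.5, needs 60-25 = 35; ticks = ceil(35/1.5) = ceil(23.3333) = 24; reading at tick 24 = 25 + 1.5*24 = 61.0000
clock 2: start=4, rate=1.25, needs 60-4 = 56; ticks = ceil(56/1.25) = ceil(44.8000) = 45; reading at tick 45 = 4 + 1.25*45 = 60.2500
clock 3: start=21, rate=1.5, needs 60-21 = 39; ticks = ceil(39/1.5) = ceil(26.0000) = 26; reading at tick 26 = 21 + 1.5*26 = 60.0000
Minimum tick count = 22; winners = [0]; smallest index = 0

Answer: 0 22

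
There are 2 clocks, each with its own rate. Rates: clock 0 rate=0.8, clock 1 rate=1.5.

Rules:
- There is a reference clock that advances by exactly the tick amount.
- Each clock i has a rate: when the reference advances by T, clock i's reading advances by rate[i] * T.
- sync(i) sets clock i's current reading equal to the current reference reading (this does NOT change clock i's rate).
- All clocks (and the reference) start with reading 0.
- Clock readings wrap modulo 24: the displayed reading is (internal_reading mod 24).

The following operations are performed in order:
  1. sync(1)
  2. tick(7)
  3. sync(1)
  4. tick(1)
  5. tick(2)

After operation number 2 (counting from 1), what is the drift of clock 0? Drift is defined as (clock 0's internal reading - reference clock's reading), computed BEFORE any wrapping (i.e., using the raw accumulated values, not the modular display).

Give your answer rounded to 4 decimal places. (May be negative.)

Answer: -1.4000

Derivation:
After op 1 sync(1): ref=0.0000 raw=[0.0000 0.0000]
After op 2 tick(7): ref=7.0000 raw=[5.6000 10.5000]
Drift of clock 0 after op 2: 5.6000 - 7.0000 = -1.4000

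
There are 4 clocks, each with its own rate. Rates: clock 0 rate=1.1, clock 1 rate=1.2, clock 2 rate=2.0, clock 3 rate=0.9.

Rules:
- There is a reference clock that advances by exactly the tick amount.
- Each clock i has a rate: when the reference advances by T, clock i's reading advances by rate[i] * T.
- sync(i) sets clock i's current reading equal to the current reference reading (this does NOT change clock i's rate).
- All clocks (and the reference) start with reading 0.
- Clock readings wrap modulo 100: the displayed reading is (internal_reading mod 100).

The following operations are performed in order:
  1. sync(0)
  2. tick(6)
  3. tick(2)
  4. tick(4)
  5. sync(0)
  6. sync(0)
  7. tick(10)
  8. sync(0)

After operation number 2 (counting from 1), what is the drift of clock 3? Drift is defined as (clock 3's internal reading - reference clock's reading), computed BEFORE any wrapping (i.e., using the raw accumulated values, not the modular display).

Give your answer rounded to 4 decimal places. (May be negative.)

After op 1 sync(0): ref=0.0000 raw=[0.0000 0.0000 0.0000 0.0000]
After op 2 tick(6): ref=6.0000 raw=[6.6000 7.2000 12.0000 5.4000]
Drift of clock 3 after op 2: 5.4000 - 6.0000 = -0.6000

Answer: -0.6000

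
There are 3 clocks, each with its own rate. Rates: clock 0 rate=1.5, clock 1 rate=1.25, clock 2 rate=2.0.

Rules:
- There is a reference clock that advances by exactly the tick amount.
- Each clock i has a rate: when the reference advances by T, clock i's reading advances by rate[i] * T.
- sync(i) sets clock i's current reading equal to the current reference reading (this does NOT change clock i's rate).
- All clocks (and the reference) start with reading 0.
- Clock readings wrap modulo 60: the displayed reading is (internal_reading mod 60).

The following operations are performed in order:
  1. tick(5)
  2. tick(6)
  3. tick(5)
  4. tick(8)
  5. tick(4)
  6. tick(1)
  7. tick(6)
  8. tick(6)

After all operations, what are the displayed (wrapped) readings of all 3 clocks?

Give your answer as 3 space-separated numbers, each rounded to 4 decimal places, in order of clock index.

Answer: 1.5000 51.2500 22.0000

Derivation:
After op 1 tick(5): ref=5.0000 raw=[7.5000 6.2500 10.0000]
After op 2 tick(6): ref=11.0000 raw=[16.5000 13.7500 22.0000]
After op 3 tick(5): ref=16.0000 raw=[24.0000 20.0000 32.0000]
After op 4 tick(8): ref=24.0000 raw=[36.0000 30.0000 48.0000]
After op 5 tick(4): ref=28.0000 raw=[42.0000 35.0000 56.0000]
After op 6 tick(1): ref=29.0000 raw=[43.5000 36.2500 58.0000]
After op 7 tick(6): ref=35.0000 raw=[52.5000 43.7500 70.0000]
After op 8 tick(6): ref=41.0000 raw=[61.5000 51.2500 82.0000]
Wrap final raw readings (mod 60): 61.5000 mod 60 = 1.5000; 51.2500 mod 60 = 51.2500; 82.0000 mod 60 = 22.0000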